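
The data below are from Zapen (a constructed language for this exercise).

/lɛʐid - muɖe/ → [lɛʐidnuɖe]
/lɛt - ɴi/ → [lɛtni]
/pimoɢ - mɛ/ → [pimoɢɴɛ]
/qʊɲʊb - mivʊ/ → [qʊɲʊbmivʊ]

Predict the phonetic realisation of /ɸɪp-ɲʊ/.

The data show progressive place assimilation: /m/ → [n] after /d/; /ɴ/ → [n] after /t/; /m/ → [ɴ] after /ɢ/. In each pair only place changes, matching the preceding consonant, while manner and voice stay constant.
Nothing changes in [qʊɲʊbmivʊ]: there the adjacent consonants already agree in place (/m/ and /b/ are both bilabial), so this form is consistent with the same rule.
/ɲ/ is a voiced palatal nasal. The preceding trigger /p/ is bilabial, so /ɲ/ must become bilabial as well.
The voiced bilabial nasal is [m], so /ɲ/ → [m].

[ɸɪpmʊ]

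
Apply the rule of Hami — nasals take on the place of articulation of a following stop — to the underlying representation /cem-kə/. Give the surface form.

The rule targets /m/ (voiced bilabial nasal), which sits before the trigger /k/ (velar).
The voiced velar nasal is [ŋ], so /m/ → [ŋ].

[ceŋkə]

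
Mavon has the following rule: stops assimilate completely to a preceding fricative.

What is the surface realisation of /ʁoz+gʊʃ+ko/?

/g/ is the segment targeted by the rule; it sits immediately after /z/, so it assimilates completely and surfaces as [z].
At the second juncture, /k/ likewise becomes [ʃ] adjacent to /ʃ/.

[ʁozzʊʃʃo]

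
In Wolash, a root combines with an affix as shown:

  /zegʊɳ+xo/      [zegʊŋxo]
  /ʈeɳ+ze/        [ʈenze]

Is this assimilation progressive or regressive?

Underlying /ɳ/ is realised as [ŋ] next to /x/; /x/ itself does not change.
/ɳ/ is retroflex while /x/ is velar; the output [ŋ] is velar, matching the trigger — so the feature that spreads is place.
The other alternating form patterns the same way: /ɳ/ → [n] before /z/ (retroflex → alveolar, matching alveolar) — only place changes, and always toward the following segment.
Since the segment that changes precedes the conditioning segment, the assimilation is regressive.

regressive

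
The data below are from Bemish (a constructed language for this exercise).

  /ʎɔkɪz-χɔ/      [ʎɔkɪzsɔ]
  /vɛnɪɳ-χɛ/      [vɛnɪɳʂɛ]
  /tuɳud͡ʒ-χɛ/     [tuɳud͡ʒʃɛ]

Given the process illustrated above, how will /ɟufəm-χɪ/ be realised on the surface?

[ɟufəmɸɪ]

The data show progressive place assimilation: /χ/ → [s] after /z/; /χ/ → [ʂ] after /ɳ/; /χ/ → [ʃ] after /d͡ʒ/. In each pair only place changes, matching the preceding consonant, while manner and voice stay constant.
/χ/ is a voiceless uvular fricative. The preceding trigger /m/ is bilabial, so /χ/ must become bilabial as well.
Changing only its place to bilabial gives [ɸ] — the voiceless bilabial fricative.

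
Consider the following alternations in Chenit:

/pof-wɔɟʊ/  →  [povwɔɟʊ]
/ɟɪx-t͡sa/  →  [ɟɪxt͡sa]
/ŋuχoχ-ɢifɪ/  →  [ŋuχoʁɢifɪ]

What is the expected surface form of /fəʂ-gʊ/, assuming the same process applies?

[fəʐgʊ]

The data show regressive voicing assimilation: /f/ → [v] before /w/; /χ/ → [ʁ] before /ɢ/. In each pair only voicing changes, matching the following consonant, while place and manner stay constant.
No alternation appears in [ɟɪxt͡sa]: there the adjacent consonants already agree in voicing (/x/ and /t͡s/ are both voiceless), so this form is consistent with the same rule.
The rule targets /ʂ/ (voiceless retroflex fricative), which sits before the trigger /g/ (voiced).
The voiced retroflex fricative is [ʐ], so /ʂ/ → [ʐ].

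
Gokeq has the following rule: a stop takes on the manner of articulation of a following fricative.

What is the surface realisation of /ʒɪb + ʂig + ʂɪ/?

[ʒɪβʂiɣʂɪ]

The rule targets /b/ (voiced bilabial stop), which sits before the trigger /ʂ/ (fricative).
The voiced bilabial fricative is [β], so /b/ → [β].
At the second juncture, /g/ likewise becomes [ɣ] adjacent to /ʂ/.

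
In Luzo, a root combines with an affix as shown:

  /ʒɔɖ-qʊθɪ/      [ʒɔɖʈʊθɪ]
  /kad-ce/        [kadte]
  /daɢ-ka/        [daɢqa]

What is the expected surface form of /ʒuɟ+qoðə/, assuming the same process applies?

The data show progressive place assimilation: /q/ → [ʈ] after /ɖ/; /c/ → [t] after /d/; /k/ → [q] after /ɢ/. In each pair only place changes, matching the preceding consonant, while manner and voice stay constant.
/q/ is a voiceless uvular stop. The preceding trigger /ɟ/ is palatal, so /q/ must become palatal as well.
The voiceless palatal stop is [c], so /q/ → [c].

[ʒuɟcoðə]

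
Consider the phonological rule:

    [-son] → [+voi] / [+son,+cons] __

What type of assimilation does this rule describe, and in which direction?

The structural change is [+voi], and the conditioning segment [+son,+cons] (a sonorant consonant) is itself voiced, so the target comes to share the voicing of its neighbour — voicing assimilation.
The conditioning segment sits to the left of the focus bar, meaning the trigger precedes the segment that changes — progressive assimilation.

progressive voicing assimilation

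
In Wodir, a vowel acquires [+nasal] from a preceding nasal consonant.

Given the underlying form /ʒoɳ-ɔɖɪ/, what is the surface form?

[ʒoɳɔ̃ɖɪ]

/ɔ/ sits next to the nasal /ɳ/ and is therefore nasalised to [ɔ̃].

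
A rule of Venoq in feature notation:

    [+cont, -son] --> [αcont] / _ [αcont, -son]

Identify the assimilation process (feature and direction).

The shared variable α links the value of [cont] on the target to that of the neighbouring obstruent. [cont] distinguishes stops from fricatives — a manner-of-articulation feature — so this is manner assimilation.
Since the environment is written after the underscore, the trigger follows the target; the direction is regressive.

regressive manner assimilation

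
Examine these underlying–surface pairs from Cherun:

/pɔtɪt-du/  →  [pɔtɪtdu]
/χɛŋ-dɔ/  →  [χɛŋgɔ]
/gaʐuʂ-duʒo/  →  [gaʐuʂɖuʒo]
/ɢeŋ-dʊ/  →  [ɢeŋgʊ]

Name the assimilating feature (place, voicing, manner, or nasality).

The segment that alternates is /d/, which surfaces as [g] when adjacent to /ŋ/.
/d/ is alveolar while /ŋ/ is velar; the output [g] is velar, matching the trigger — so the feature that spreads is place.
The other alternating form patterns the same way: /d/ → [ɖ] after /ʂ/ (alveolar → retroflex, matching retroflex) — only place changes, and always toward the preceding segment.
No alternation appears in [pɔtɪtdu]: there the adjacent consonants already agree in place (/d/ and /t/ are both alveolar), so this form is consistent with the same rule.

place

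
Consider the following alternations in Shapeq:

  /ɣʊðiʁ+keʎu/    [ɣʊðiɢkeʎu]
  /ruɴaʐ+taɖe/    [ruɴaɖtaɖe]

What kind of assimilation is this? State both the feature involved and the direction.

regressive manner assimilation

Underlying /ʁ/ is realised as [ɢ] next to /k/; /k/ itself does not change.
/ʁ/ is a fricative while /k/ is a stop; the output [ɢ] is a stop, matching the trigger — so the feature that spreads is manner.
Place and voice are unchanged, so the assimilation is partial, not total.
Checking the remaining alternation: /ʐ/ → [ɖ] before /t/ (fricative → stop, matching a stop) — only manner changes, and always toward the following segment.
Since the segment that changes precedes the conditioning segment, the assimilation is regressive.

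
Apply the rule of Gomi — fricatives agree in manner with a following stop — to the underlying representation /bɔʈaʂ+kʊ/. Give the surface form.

[bɔʈaʈkʊ]

The rule targets /ʂ/ (voiceless retroflex fricative), which sits before the trigger /k/ (stop).
Changing only its manner to stop gives [ʈ] — the voiceless retroflex stop.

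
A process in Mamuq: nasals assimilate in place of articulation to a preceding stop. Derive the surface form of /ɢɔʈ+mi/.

[ɢɔʈɳi]

The rule targets /m/ (voiced bilabial nasal), which sits after the trigger /ʈ/ (retroflex).
Changing only its place to retroflex gives [ɳ] — the voiced retroflex nasal.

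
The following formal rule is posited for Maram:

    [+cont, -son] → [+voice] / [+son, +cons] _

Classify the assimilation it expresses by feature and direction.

The structural change is [+voice], and the conditioning segment [+son, +cons] (a sonorant consonant) is itself voiced, so the target comes to share the voicing of its neighbour — voicing assimilation.
Since the environment is written before the underscore, the trigger precedes the target; the direction is progressive.

progressive voicing assimilation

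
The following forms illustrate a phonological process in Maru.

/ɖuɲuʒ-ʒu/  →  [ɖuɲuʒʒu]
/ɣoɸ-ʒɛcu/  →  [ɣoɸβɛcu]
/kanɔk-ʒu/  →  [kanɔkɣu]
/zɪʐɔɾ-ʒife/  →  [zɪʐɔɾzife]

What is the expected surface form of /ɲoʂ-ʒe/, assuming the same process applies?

[ɲoʂʐe]

The data show progressive place assimilation: /ʒ/ → [β] after /ɸ/; /ʒ/ → [ɣ] after /k/; /ʒ/ → [z] after /ɾ/. In each pair only place changes, matching the preceding consonant, while manner and voice stay constant.
No alternation appears in [ɖuɲuʒʒu]: there the adjacent consonants already agree in place (/ʒ/ and /ʒ/ are both postalveolar), so this form is consistent with the same rule.
/ʒ/ is a voiced postalveolar fricative. The preceding trigger /ʂ/ is retroflex, so /ʒ/ must become retroflex as well.
Changing only its place to retroflex gives [ʐ] — the voiced retroflex fricative.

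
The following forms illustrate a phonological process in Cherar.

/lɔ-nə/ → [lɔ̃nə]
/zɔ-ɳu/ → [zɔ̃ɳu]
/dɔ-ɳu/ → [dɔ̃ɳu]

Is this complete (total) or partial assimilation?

The vowel /ɔ/ surfaces as nasalised [ɔ̃] next to the following nasal /n/ — it has acquired the [+nasal] feature of its neighbour.
The other form shows the same pattern: /ɔ/ → [ɔ̃] before /ɳ/ — each time a vowel is nasalised next to a following nasal.

partial assimilation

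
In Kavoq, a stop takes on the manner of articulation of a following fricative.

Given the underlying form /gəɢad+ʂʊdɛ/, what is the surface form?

[gəɢazʂʊdɛ]

/d/ is a voiced alveolar stop. The following trigger /ʂ/ is a fricative, so /d/ must become a fricative as well.
The voiced alveolar fricative is [z], so /d/ → [z].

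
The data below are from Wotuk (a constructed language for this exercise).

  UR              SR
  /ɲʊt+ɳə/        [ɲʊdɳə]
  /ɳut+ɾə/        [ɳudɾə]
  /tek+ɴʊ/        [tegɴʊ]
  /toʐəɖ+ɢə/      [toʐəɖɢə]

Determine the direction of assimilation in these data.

regressive

Comparing underlying and surface forms, /t/ → [d] is the alternation; the neighbouring /ɳ/ is constant.
/t/ is voiceless while /ɳ/ is voiced; the output [d] is voiced, matching the trigger — so the feature that spreads is voicing.
The same holds elsewhere in the data: /t/ → [d] before /ɾ/ (voiceless → voiced, matching voiced); /k/ → [g] before /ɴ/ (voiceless → voiced, matching voiced) — only voicing changes, and always toward the following segment.
No alternation appears in [toʐəɖɢə]: there the adjacent consonants already agree in voicing (/ɖ/ and /ɢ/ are both voiced), so this form is consistent with the same rule.
The trigger is the following segment, so the direction is regressive (anticipatory).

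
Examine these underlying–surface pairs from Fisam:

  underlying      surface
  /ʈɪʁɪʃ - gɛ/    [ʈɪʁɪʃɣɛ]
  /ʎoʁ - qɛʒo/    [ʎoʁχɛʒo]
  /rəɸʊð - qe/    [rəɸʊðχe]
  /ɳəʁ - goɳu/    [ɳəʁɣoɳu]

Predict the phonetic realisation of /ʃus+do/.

[ʃuszo]

The data show progressive manner assimilation: /g/ → [ɣ] after /ʃ/; /q/ → [χ] after /ʁ/; /q/ → [χ] after /ð/; /g/ → [ɣ] after /ʁ/. In each pair only manner changes, matching the preceding consonant, while place and voice stay constant.
/d/ is a voiced alveolar stop. The preceding trigger /s/ is a fricative, so /d/ must become a fricative as well.
A voiced alveolar fricative is [z], so the surface segment is [z].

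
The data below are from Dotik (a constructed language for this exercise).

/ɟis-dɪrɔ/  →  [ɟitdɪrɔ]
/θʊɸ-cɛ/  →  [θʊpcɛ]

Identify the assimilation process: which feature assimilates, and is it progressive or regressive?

regressive manner assimilation

The segment that alternates is /s/, which surfaces as [t] when adjacent to /d/.
The change fricative → stop matches the manner of the following /d/, identifying this as manner assimilation.
Place and voice are unchanged, so the assimilation is partial, not total.
The other alternating form patterns the same way: /ɸ/ → [p] before /c/ (fricative → stop, matching a stop) — only manner changes, and always toward the following segment.
The trigger is the following segment, so the direction is regressive (anticipatory).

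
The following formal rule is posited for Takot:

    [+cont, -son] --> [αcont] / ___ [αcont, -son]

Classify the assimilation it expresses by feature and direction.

regressive manner assimilation

The rule copies [cont] (continuancy) from the environment onto the target fricatives; since [±cont] encodes the stop/fricative manner contrast, the assimilating dimension is manner.
The conditioning segment sits to the right of the focus bar, meaning the trigger follows the segment that changes — regressive assimilation.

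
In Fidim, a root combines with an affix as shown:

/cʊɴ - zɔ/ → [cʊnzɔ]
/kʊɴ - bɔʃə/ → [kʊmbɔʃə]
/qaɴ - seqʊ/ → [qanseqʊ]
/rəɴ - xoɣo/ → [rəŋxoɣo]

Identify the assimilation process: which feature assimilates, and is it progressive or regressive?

Comparing underlying and surface forms, /ɴ/ → [n] is the alternation; the neighbouring /z/ is constant.
The change uvular → alveolar matches the place of the following /z/, identifying this as place assimilation.
Manner and voice are unchanged, so the assimilation is partial, not total.
The same holds elsewhere in the data: /ɴ/ → [m] before /b/ (uvular → bilabial, matching bilabial); /ɴ/ → [n] before /s/ (uvular → alveolar, matching alveolar); /ɴ/ → [ŋ] before /x/ (uvular → velar, matching velar) — only place changes, and always toward the following segment.
The trigger is the following segment, so the direction is regressive (anticipatory).

regressive place assimilation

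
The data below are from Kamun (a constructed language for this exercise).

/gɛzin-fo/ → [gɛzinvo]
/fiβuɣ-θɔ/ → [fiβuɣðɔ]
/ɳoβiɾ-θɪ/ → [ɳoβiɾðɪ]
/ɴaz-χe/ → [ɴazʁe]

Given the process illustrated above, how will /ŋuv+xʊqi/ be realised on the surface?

The data show progressive voicing assimilation: /f/ → [v] after /n/; /θ/ → [ð] after /ɣ/; /θ/ → [ð] after /ɾ/; /χ/ → [ʁ] after /z/. In each pair only voicing changes, matching the preceding consonant, while place and manner stay constant.
/x/ is a voiceless velar fricative. The preceding trigger /v/ is voiced, so /x/ must become voiced as well.
A voiced velar fricative is [ɣ], so the surface segment is [ɣ].

[ŋuvɣʊqi]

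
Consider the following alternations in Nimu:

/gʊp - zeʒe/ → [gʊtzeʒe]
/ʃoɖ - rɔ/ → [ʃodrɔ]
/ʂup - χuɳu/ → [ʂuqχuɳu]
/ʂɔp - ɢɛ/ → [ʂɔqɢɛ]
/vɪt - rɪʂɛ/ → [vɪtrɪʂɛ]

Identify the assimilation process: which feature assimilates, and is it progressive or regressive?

regressive place assimilation

Comparing underlying and surface forms, /p/ → [t] is the alternation; the neighbouring /z/ is constant.
/p/ is bilabial while /z/ is alveolar; the output [t] is alveolar, matching the trigger — so the feature that spreads is place.
Manner and voice are unchanged, so the assimilation is partial, not total.
Checking the remaining alternations: /ɖ/ → [d] before /r/ (retroflex → alveolar, matching alveolar); /p/ → [q] before /χ/ (bilabial → uvular, matching uvular); /p/ → [q] before /ɢ/ (bilabial → uvular, matching uvular) — only place changes, and always toward the following segment.
Nothing changes in [vɪtrɪʂɛ]: there the adjacent consonants already agree in place (/t/ and /r/ are both alveolar), so this form is consistent with the same rule.
The trigger is the following segment, so the direction is regressive (anticipatory).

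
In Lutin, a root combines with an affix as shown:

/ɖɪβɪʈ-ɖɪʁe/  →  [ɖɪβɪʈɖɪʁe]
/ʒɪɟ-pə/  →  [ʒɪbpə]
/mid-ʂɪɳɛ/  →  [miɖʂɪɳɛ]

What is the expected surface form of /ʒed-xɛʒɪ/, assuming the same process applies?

[ʒegxɛʒɪ]

The data show regressive place assimilation: /ɟ/ → [b] before /p/; /d/ → [ɖ] before /ʂ/. In each pair only place changes, matching the following consonant, while manner and voice stay constant.
No alternation appears in [ɖɪβɪʈɖɪʁe]: there the adjacent consonants already agree in place (/ʈ/ and /ɖ/ are both retroflex), so this form is consistent with the same rule.
The rule targets /d/ (voiced alveolar stop), which sits before the trigger /x/ (velar).
A voiced velar stop is [g], so the surface segment is [g].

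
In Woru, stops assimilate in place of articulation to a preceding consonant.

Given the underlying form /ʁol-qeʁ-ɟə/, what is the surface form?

[ʁolteʁɢə]

The rule targets /q/ (voiceless uvular stop), which sits after the trigger /l/ (alveolar).
A voiceless alveolar stop is [t], so the surface segment is [t].
The same rule applies at the second boundary: /ɟ/ → [ɢ] next to /ʁ/.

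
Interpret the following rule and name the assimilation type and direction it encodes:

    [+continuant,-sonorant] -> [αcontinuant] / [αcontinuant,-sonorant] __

The rule copies [continuant] (continuancy) from the environment onto the target fricatives; since [±continuant] encodes the stop/fricative manner contrast, the assimilating dimension is manner.
Since the environment is written before the underscore, the trigger precedes the target; the direction is progressive.

progressive manner assimilation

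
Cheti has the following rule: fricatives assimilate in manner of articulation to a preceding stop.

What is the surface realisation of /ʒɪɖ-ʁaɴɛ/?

/ʁ/ is a voiced uvular fricative. The preceding trigger /ɖ/ is a stop, so /ʁ/ must become a stop as well.
The voiced uvular stop is [ɢ], so /ʁ/ → [ɢ].

[ʒɪɖɢaɴɛ]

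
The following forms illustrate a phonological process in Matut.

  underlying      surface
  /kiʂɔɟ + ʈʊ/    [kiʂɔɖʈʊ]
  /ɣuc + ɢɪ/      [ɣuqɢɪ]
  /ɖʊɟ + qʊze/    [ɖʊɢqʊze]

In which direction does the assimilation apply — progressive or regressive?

regressive

Comparing underlying and surface forms, /ɟ/ → [ɖ] is the alternation; the neighbouring /ʈ/ is constant.
The change palatal → retroflex matches the place of the following /ʈ/, identifying this as place assimilation.
The other alternating forms pattern the same way: /c/ → [q] before /ɢ/ (palatal → uvular, matching uvular); /ɟ/ → [ɢ] before /q/ (palatal → uvular, matching uvular) — only place changes, and always toward the following segment.
Since the segment that changes precedes the conditioning segment, the assimilation is regressive.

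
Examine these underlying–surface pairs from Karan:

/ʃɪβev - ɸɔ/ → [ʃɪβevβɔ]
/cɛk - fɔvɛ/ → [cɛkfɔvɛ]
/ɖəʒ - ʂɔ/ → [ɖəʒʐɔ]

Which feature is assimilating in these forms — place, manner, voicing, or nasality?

voicing

The segment that alternates is /ɸ/, which surfaces as [β] when adjacent to /v/.
The change voiceless → voiced matches the voicing of the preceding /v/, identifying this as voicing assimilation.
Checking the remaining alternation: /ʂ/ → [ʐ] after /ʒ/ (voiceless → voiced, matching voiced) — only voicing changes, and always toward the preceding segment.
No alternation appears in [cɛkfɔvɛ]: there the adjacent consonants already agree in voicing (/f/ and /k/ are both voiceless), so this form is consistent with the same rule.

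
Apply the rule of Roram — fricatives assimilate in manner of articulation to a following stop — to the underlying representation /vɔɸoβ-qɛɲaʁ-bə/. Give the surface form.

/β/ is a voiced bilabial fricative. The following trigger /q/ is a stop, so /β/ must become a stop as well.
Changing only its manner to stop gives [b] — the voiced bilabial stop.
At the second juncture, /ʁ/ likewise becomes [ɢ] adjacent to /b/.

[vɔɸobqɛɲaɢbə]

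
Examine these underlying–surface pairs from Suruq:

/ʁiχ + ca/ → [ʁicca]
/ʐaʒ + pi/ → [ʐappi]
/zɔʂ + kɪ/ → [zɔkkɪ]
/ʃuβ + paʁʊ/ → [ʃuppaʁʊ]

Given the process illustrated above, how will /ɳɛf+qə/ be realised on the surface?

The data show regressive total assimilation (/χ/ → [c] before /c/; /ʒ/ → [p] before /p/; /ʂ/ → [k] before /k/; /β/ → [p] before /p/): in every case the target segment becomes identical to its following neighbour, copying more than a single feature.
/f/ is the segment targeted by the rule; it sits immediately before /q/, so it assimilates completely and surfaces as [q].

[ɳɛqqə]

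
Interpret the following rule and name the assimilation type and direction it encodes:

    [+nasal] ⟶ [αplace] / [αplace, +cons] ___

The rule copies the place features (abbreviated [place]) from the environment onto the target, so the assimilating feature is place.
The conditioning segment sits to the left of the focus bar, meaning the trigger precedes the segment that changes — progressive assimilation.

progressive place assimilation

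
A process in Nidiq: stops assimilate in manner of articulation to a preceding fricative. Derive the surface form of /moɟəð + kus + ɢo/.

[moɟəðxusʁo]

The rule targets /k/ (voiceless velar stop), which sits after the trigger /ð/ (fricative).
Changing only its manner to fricative gives [x] — the voiceless velar fricative.
At the second juncture, /ɢ/ likewise becomes [ʁ] adjacent to /s/.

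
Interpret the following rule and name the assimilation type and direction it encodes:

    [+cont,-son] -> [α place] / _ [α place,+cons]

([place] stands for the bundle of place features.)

regressive place assimilation

The rule copies the place features (abbreviated [place]) from the environment onto the target, so the assimilating feature is place.
Since the environment is written after the underscore, the trigger follows the target; the direction is regressive.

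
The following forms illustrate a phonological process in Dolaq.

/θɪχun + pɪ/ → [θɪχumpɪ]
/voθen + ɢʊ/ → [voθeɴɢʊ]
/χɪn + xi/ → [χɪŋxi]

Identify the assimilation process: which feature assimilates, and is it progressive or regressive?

regressive place assimilation

Underlying /n/ is realised as [m] next to /p/; /p/ itself does not change.
/n/ is alveolar while /p/ is bilabial; the output [m] is bilabial, matching the trigger — so the feature that spreads is place.
Manner and voice are unchanged, so the assimilation is partial, not total.
The same holds elsewhere in the data: /n/ → [ɴ] before /ɢ/ (alveolar → uvular, matching uvular); /n/ → [ŋ] before /x/ (alveolar → velar, matching velar) — only place changes, and always toward the following segment.
Since the segment that changes precedes the conditioning segment, the assimilation is regressive.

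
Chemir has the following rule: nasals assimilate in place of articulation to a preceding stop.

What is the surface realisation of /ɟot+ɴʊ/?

/ɴ/ is a voiced uvular nasal. The preceding trigger /t/ is alveolar, so /ɴ/ must become alveolar as well.
The voiced alveolar nasal is [n], so /ɴ/ → [n].

[ɟotnʊ]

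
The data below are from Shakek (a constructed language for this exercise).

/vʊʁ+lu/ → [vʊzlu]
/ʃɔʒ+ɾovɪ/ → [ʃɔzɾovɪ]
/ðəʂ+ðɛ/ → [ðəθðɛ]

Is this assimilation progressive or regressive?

Comparing underlying and surface forms, /ʁ/ → [z] is the alternation; the neighbouring /l/ is constant.
The change uvular → alveolar matches the place of the following /l/, identifying this as place assimilation.
Checking the remaining alternations: /ʒ/ → [z] before /ɾ/ (postalveolar → alveolar, matching alveolar); /ʂ/ → [θ] before /ð/ (retroflex → dental, matching dental) — only place changes, and always toward the following segment.
Since the segment that changes precedes the conditioning segment, the assimilation is regressive.

regressive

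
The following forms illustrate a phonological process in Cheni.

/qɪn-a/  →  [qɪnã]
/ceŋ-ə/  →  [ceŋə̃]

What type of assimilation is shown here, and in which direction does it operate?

progressive nasality assimilation (vowel nasalisation)

The vowel /a/ surfaces as nasalised [ã] next to the preceding nasal /n/ — it has acquired the [+nasal] feature of its neighbour.
Likewise in the remaining data: /ə/ → [ə̃] after /ŋ/ — each time a vowel is nasalised next to a preceding nasal.
Because the conditioning nasal is to the left of the vowel that changes, the process is progressive (perseverative).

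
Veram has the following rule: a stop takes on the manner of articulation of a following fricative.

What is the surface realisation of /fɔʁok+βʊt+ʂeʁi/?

[fɔʁoxβʊsʂeʁi]

The rule targets /k/ (voiceless velar stop), which sits before the trigger /β/ (fricative).
Changing only its manner to fricative gives [x] — the voiceless velar fricative.
At the second juncture, /t/ likewise becomes [s] adjacent to /ʂ/.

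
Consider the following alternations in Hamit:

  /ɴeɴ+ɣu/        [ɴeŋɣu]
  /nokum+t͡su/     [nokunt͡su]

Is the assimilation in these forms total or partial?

Underlying /ɴ/ is realised as [ŋ] next to /ɣ/; /ɣ/ itself does not change.
The change uvular → velar matches the place of the following /ɣ/, identifying this as place assimilation.
Manner and voice are unchanged, so the assimilation is partial, not total.
The other alternating form patterns the same way: /m/ → [n] before /t͡s/ (bilabial → alveolar, matching alveolar) — only place changes, and always toward the following segment.

partial assimilation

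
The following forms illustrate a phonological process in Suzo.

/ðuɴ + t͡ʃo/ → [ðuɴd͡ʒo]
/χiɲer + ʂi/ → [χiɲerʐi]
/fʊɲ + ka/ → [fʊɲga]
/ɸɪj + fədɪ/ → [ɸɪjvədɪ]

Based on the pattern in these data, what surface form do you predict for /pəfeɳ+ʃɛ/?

[pəfeɳʒɛ]

The data show progressive voicing assimilation: /t͡ʃ/ → [d͡ʒ] after /ɴ/; /ʂ/ → [ʐ] after /r/; /k/ → [g] after /ɲ/; /f/ → [v] after /j/. In each pair only voicing changes, matching the preceding consonant, while place and manner stay constant.
/ʃ/ is a voiceless postalveolar fricative. The preceding trigger /ɳ/ is voiced, so /ʃ/ must become voiced as well.
The voiced postalveolar fricative is [ʒ], so /ʃ/ → [ʒ].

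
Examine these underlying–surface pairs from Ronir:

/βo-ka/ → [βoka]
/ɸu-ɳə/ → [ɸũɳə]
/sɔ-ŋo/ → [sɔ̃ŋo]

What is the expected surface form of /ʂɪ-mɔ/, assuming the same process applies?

The data show regressive nasality assimilation (vowel nasalisation): /u/ → [ũ] before /ɳ/; /ɔ/ → [ɔ̃] before /ŋ/ — a vowel is nasalised by an immediately following nasal consonant.
No change occurs in [βoka] because the vowel at the boundary is adjacent to an oral consonant, not a nasal (/o/ next to /k/).
The vowel /ɪ/ is adjacent to the following nasal /m/, so it acquires [+nasal] and surfaces as [ɪ̃].

[ʂɪ̃mɔ]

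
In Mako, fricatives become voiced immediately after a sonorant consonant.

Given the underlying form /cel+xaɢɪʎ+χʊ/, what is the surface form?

[celɣaɢɪʎʁʊ]

/x/ is a voiceless velar fricative. The preceding trigger /l/ is voiced, so /x/ must become voiced as well.
A voiced velar fricative is [ɣ], so the surface segment is [ɣ].
The same rule applies at the second boundary: /χ/ → [ʁ] next to /ʎ/.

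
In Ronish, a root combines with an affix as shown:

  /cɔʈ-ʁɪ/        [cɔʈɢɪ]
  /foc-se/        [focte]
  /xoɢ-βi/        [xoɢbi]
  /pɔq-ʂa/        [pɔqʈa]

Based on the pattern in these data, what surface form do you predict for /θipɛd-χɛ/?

The data show progressive manner assimilation: /ʁ/ → [ɢ] after /ʈ/; /s/ → [t] after /c/; /β/ → [b] after /ɢ/; /ʂ/ → [ʈ] after /q/. In each pair only manner changes, matching the preceding consonant, while place and voice stay constant.
The rule targets /χ/ (voiceless uvular fricative), which sits after the trigger /d/ (stop).
Changing only its manner to stop gives [q] — the voiceless uvular stop.

[θipɛdqɛ]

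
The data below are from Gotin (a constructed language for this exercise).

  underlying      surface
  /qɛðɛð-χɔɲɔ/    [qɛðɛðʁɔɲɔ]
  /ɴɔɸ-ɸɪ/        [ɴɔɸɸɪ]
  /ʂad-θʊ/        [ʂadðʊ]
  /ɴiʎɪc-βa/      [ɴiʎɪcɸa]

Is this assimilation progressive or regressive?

progressive

Comparing underlying and surface forms, /χ/ → [ʁ] is the alternation; the neighbouring /ð/ is constant.
The change voiceless → voiced matches the voicing of the preceding /ð/, identifying this as voicing assimilation.
The other alternating forms pattern the same way: /θ/ → [ð] after /d/ (voiceless → voiced, matching voiced); /β/ → [ɸ] after /c/ (voiced → voiceless, matching voiceless) — only voicing changes, and always toward the preceding segment.
Nothing changes in [ɴɔɸɸɪ]: there the adjacent consonants already agree in voicing (/ɸ/ and /ɸ/ are both voiceless), so this form is consistent with the same rule.
The trigger is the preceding segment, so the direction is progressive (perseverative).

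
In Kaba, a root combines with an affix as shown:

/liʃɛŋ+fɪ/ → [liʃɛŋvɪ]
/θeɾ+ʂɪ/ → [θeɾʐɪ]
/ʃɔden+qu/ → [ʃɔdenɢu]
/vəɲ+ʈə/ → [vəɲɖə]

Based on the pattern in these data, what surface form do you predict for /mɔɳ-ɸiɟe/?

[mɔɳβiɟe]

The data show progressive voicing assimilation: /f/ → [v] after /ŋ/; /ʂ/ → [ʐ] after /ɾ/; /q/ → [ɢ] after /n/; /ʈ/ → [ɖ] after /ɲ/. In each pair only voicing changes, matching the preceding consonant, while place and manner stay constant.
The rule targets /ɸ/ (voiceless bilabial fricative), which sits after the trigger /ɳ/ (voiced).
The voiced bilabial fricative is [β], so /ɸ/ → [β].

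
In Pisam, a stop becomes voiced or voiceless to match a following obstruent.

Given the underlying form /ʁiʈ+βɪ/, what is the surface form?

[ʁiɖβɪ]

/ʈ/ is a voiceless retroflex stop. The following trigger /β/ is voiced, so /ʈ/ must become voiced as well.
A voiced retroflex stop is [ɖ], so the surface segment is [ɖ].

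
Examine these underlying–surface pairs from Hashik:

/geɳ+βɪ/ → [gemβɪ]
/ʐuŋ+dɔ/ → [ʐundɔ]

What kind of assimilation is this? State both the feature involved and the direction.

regressive place assimilation

Underlying /ɳ/ is realised as [m] next to /β/; /β/ itself does not change.
/ɳ/ is retroflex while /β/ is bilabial; the output [m] is bilabial, matching the trigger — so the feature that spreads is place.
Manner and voice are unchanged, so the assimilation is partial, not total.
The other alternating form patterns the same way: /ŋ/ → [n] before /d/ (velar → alveolar, matching alveolar) — only place changes, and always toward the following segment.
The trigger is the following segment, so the direction is regressive (anticipatory).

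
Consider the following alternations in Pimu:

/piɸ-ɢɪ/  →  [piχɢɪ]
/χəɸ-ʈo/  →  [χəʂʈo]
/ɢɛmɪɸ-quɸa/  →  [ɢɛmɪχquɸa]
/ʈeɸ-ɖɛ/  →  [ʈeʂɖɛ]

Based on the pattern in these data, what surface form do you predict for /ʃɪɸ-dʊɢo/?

The data show regressive place assimilation: /ɸ/ → [χ] before /ɢ/; /ɸ/ → [ʂ] before /ʈ/; /ɸ/ → [χ] before /q/; /ɸ/ → [ʂ] before /ɖ/. In each pair only place changes, matching the following consonant, while manner and voice stay constant.
/ɸ/ is a voiceless bilabial fricative. The following trigger /d/ is alveolar, so /ɸ/ must become alveolar as well.
A voiceless alveolar fricative is [s], so the surface segment is [s].

[ʃɪsdʊɢo]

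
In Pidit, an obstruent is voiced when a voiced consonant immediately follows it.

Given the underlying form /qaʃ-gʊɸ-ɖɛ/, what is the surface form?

[qaʒgʊβɖɛ]

The rule targets /ʃ/ (voiceless postalveolar fricative), which sits before the trigger /g/ (voiced).
Changing only its voicing to voiced gives [ʒ] — the voiced postalveolar fricative.
At the second juncture, /ɸ/ likewise becomes [β] adjacent to /ɖ/.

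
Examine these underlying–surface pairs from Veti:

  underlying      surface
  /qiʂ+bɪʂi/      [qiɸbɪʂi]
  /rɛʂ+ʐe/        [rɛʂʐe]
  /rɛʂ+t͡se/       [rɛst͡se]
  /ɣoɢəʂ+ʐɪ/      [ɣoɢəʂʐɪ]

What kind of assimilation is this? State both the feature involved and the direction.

regressive place assimilation

The segment that alternates is /ʂ/, which surfaces as [ɸ] when adjacent to /b/.
/ʂ/ is retroflex while /b/ is bilabial; the output [ɸ] is bilabial, matching the trigger — so the feature that spreads is place.
Manner and voice are unchanged, so the assimilation is partial, not total.
The same holds elsewhere in the data: /ʂ/ → [s] before /t͡s/ (retroflex → alveolar, matching alveolar) — only place changes, and always toward the following segment.
Nothing changes in [rɛʂʐe], [ɣoɢəʂʐɪ]: there the adjacent consonants already agree in place (/ʂ/ and /ʐ/ are both retroflex; /ʂ/ and /ʐ/ are both retroflex), so these forms are consistent with the same rule.
The trigger is the following segment, so the direction is regressive (anticipatory).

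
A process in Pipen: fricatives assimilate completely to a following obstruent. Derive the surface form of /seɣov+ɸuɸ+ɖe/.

/v/ is the segment targeted by the rule; it sits immediately before /ɸ/, so it assimilates completely and surfaces as [ɸ].
At the second juncture, /ɸ/ likewise becomes [ɖ] adjacent to /ɖ/.

[seɣoɸɸuɖɖe]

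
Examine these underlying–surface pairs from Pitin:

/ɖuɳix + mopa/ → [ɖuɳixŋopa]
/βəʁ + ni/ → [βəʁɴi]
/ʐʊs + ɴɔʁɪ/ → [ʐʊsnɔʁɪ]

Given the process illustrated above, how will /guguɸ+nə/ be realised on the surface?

[guguɸmə]

The data show progressive place assimilation: /m/ → [ŋ] after /x/; /n/ → [ɴ] after /ʁ/; /ɴ/ → [n] after /s/. In each pair only place changes, matching the preceding consonant, while manner and voice stay constant.
/n/ is a voiced alveolar nasal. The preceding trigger /ɸ/ is bilabial, so /n/ must become bilabial as well.
A voiced bilabial nasal is [m], so the surface segment is [m].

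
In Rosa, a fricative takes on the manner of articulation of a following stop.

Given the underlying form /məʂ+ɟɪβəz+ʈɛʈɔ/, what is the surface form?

[məʈɟɪβədʈɛʈɔ]

The rule targets /ʂ/ (voiceless retroflex fricative), which sits before the trigger /ɟ/ (stop).
A voiceless retroflex stop is [ʈ], so the surface segment is [ʈ].
The same rule applies at the second boundary: /z/ → [d] next to /ʈ/.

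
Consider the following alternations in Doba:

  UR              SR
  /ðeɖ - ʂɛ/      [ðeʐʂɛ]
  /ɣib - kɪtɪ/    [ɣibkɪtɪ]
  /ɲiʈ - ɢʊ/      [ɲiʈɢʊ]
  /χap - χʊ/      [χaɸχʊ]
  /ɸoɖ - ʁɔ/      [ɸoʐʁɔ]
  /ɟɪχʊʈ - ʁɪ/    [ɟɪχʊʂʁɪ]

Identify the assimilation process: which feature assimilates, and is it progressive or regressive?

regressive manner assimilation

The segment that alternates is /ɖ/, which surfaces as [ʐ] when adjacent to /ʂ/.
The change stop → fricative matches the manner of the following /ʂ/, identifying this as manner assimilation.
Place and voice are unchanged, so the assimilation is partial, not total.
Checking the remaining alternations: /p/ → [ɸ] before /χ/ (stop → fricative, matching a fricative); /ɖ/ → [ʐ] before /ʁ/ (stop → fricative, matching a fricative); /ʈ/ → [ʂ] before /ʁ/ (stop → fricative, matching a fricative) — only manner changes, and always toward the following segment.
Nothing changes in [ɣibkɪtɪ], [ɲiʈɢʊ]: there the adjacent consonants already agree in manner (/b/ and /k/ are both stops; /ʈ/ and /ɢ/ are both stops), so these forms are consistent with the same rule.
The trigger is the following segment, so the direction is regressive (anticipatory).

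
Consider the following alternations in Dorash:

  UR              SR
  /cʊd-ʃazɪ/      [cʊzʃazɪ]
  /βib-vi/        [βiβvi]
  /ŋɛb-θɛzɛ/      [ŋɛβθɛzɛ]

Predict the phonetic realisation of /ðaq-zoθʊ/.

The data show regressive manner assimilation: /d/ → [z] before /ʃ/; /b/ → [β] before /v/; /b/ → [β] before /θ/. In each pair only manner changes, matching the following consonant, while place and voice stay constant.
The rule targets /q/ (voiceless uvular stop), which sits before the trigger /z/ (fricative).
Changing only its manner to fricative gives [χ] — the voiceless uvular fricative.

[ðaχzoθʊ]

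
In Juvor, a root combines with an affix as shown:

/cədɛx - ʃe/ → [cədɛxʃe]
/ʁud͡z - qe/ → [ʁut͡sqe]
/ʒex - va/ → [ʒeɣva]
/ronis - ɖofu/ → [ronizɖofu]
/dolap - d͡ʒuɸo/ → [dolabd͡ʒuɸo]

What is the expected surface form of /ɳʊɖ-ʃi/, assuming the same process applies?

The data show regressive voicing assimilation: /d͡z/ → [t͡s] before /q/; /x/ → [ɣ] before /v/; /s/ → [z] before /ɖ/; /p/ → [b] before /d͡ʒ/. In each pair only voicing changes, matching the following consonant, while place and manner stay constant.
No alternation appears in [cədɛxʃe]: there the adjacent consonants already agree in voicing (/x/ and /ʃ/ are both voiceless), so this form is consistent with the same rule.
The rule targets /ɖ/ (voiced retroflex stop), which sits before the trigger /ʃ/ (voiceless).
Changing only its voicing to voiceless gives [ʈ] — the voiceless retroflex stop.

[ɳʊʈʃi]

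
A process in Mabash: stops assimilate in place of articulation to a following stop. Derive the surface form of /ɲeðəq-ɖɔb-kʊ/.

The rule targets /q/ (voiceless uvular stop), which sits before the trigger /ɖ/ (retroflex).
Changing only its place to retroflex gives [ʈ] — the voiceless retroflex stop.
The same rule applies at the second boundary: /b/ → [g] next to /k/.

[ɲeðəʈɖɔgkʊ]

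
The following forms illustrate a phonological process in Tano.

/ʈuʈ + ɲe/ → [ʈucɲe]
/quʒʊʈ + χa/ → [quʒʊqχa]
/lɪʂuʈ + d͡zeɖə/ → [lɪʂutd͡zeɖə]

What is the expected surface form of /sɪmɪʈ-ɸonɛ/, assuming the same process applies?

[sɪmɪpɸonɛ]

The data show regressive place assimilation: /ʈ/ → [c] before /ɲ/; /ʈ/ → [q] before /χ/; /ʈ/ → [t] before /d͡z/. In each pair only place changes, matching the following consonant, while manner and voice stay constant.
The rule targets /ʈ/ (voiceless retroflex stop), which sits before the trigger /ɸ/ (bilabial).
A voiceless bilabial stop is [p], so the surface segment is [p].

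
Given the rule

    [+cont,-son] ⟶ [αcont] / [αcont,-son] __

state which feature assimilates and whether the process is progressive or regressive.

The shared variable α links the value of [cont] on the target to that of the neighbouring obstruent. [cont] distinguishes stops from fricatives — a manner-of-articulation feature — so this is manner assimilation.
The conditioning segment sits to the left of the focus bar, meaning the trigger precedes the segment that changes — progressive assimilation.

progressive manner assimilation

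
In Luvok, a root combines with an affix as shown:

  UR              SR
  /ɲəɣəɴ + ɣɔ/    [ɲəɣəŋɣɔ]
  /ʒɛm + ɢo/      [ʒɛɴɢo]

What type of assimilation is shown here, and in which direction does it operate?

regressive place assimilation

Underlying /ɴ/ is realised as [ŋ] next to /ɣ/; /ɣ/ itself does not change.
The change uvular → velar matches the place of the following /ɣ/, identifying this as place assimilation.
Manner and voice are unchanged, so the assimilation is partial, not total.
The same holds elsewhere in the data: /m/ → [ɴ] before /ɢ/ (bilabial → uvular, matching uvular) — only place changes, and always toward the following segment.
The trigger is the following segment, so the direction is regressive (anticipatory).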